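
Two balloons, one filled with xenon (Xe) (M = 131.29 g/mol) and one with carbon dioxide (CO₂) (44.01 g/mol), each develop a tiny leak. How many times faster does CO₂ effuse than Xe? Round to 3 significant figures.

1.73

Graham's law gives rate_CO₂/rate_Xe = √(M_Xe/M_CO₂) = √(131.29/44.01) = √2.983 = 1.73.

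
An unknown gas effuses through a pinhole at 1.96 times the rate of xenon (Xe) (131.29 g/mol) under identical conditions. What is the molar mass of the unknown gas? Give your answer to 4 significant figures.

34.18 g/mol

By Graham's law, rate_X/rate_Xe = √(M_Xe/M_X).
1.96 = √(131.29/M_X)
M_X = 131.29 / 1.96² = 131.29 / 3.842 = 34.18 g/mol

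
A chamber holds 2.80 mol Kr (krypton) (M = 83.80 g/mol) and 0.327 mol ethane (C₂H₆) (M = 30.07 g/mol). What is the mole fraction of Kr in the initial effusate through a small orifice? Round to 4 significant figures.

Rate_i ∝ x_i/√M_i (Graham's law weighted by mole fraction), so the effusate composition follows n_i/√M_i.
x_Kr(eff) = (n_Kr/√M_Kr) / (n_Kr/√M_Kr + n_C₂H₆/√M_C₂H₆)
= (2.80/√83.80) / (2.80/√83.80 + 0.327/√30.07) = 0.3059/(0.3059 + 0.05963) = 0.8368.

0.8368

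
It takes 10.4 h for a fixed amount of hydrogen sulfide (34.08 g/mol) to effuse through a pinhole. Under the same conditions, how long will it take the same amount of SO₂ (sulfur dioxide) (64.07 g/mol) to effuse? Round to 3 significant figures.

14.3 h

Since effusion rate ∝ 1/√M, t_SO₂/t_H₂S = √(M_SO₂/M_H₂S) = √(64.07/34.08) = √1.880 = 1.371.
So the time for SO₂ is 10.4 × 1.371 = 14.3 h.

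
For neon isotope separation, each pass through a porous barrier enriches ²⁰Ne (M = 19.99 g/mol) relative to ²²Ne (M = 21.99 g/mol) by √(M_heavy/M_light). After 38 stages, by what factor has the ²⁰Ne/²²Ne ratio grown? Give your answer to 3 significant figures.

6.12

Each stage multiplies the ratio by α = √(21.99/19.99), so after 38 stages the overall factor is α^38 = (21.99/19.99)^(38/2).
= 1.10005^19 = 6.12.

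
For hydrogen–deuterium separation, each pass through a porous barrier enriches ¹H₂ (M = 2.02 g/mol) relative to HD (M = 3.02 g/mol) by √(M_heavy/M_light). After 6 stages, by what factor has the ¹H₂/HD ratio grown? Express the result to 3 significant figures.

3.34

After 6 stages the ratio has grown by (√(3.02/2.02))^6 = (3.02/2.02)^(6/2).
= 1.49505^3 = 3.34.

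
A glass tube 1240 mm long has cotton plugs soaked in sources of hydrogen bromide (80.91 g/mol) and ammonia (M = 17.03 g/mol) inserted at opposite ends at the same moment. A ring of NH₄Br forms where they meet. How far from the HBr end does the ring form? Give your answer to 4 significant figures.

390.0 mm

Distances travelled in equal time are proportional to diffusion rates, so d_HBr/d_NH₃ = √(M_NH₃/M_HBr) = √(17.03/80.91) = 0.4588.
With d_HBr + d_NH₃ = 1240 mm, d_NH₃ = 1240/(1 + 0.4588) = 850.0 mm.
d_HBr = 1240 − 850.0 = 390.0 mm.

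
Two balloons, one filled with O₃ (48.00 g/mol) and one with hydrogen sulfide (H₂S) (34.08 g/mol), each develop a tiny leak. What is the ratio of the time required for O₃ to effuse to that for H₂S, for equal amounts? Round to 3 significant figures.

1.19

Graham's law gives t_O₃/t_H₂S = √(M_O₃/M_H₂S) = √(48.00/34.08) = √1.408 = 1.19.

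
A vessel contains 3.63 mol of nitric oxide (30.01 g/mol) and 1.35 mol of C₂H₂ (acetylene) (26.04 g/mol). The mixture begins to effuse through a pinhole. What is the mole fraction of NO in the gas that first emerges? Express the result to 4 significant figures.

Effusion rate of each component ∝ n_i/√M_i (partial pressure × 1/√M).
x_NO(eff) = (n_NO/√M_NO) / (n_NO/√M_NO + n_C₂H₂/√M_C₂H₂)
= (3.63/√30.01) / (3.63/√30.01 + 1.35/√26.04) = 0.6626/(0.6626 + 0.2646) = 0.7147.

0.7147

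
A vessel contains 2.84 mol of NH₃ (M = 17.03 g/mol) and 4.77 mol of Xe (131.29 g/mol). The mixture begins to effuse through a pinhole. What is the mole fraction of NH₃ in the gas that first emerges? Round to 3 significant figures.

Each component's effusion rate ∝ (its partial pressure)·(1/√M) ∝ n_i/√M_i.
So x_NH₃ in the escaping gas = (n_NH₃/√M_NH₃) / Σ(n_i/√M_i)
= (2.84/√17.03) / (2.84/√17.03 + 4.77/√131.29) = 0.6882/(0.6882 + 0.4163) = 0.623.

0.623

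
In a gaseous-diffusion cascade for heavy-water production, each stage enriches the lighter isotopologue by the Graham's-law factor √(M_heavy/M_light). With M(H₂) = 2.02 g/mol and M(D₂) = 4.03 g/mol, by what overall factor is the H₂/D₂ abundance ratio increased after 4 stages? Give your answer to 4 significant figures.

Overall factor = α^4 with α = √(4.03/2.02), i.e. (4.03/2.02)^(4/2).
= 1.99505^2 = 3.980.

3.980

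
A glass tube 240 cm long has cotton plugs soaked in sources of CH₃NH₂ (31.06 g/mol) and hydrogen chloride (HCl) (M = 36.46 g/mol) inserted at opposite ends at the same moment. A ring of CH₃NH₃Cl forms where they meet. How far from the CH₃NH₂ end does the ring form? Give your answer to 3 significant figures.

125 cm

Graham's law gives d_CH₃NH₂/d_HCl = rate_CH₃NH₂/rate_HCl = √(M_HCl/M_CH₃NH₂) = √(36.46/31.06) = 1.083.
With d_CH₃NH₂ + d_HCl = 240 cm, d_HCl = 240/(1 + 1.083) = 115.2 cm.
d_CH₃NH₂ = 240 − 115.2 = 125 cm.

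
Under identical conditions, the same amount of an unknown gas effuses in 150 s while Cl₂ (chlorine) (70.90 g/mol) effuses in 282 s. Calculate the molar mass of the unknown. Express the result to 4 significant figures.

Graham's law gives t_X/t_Cl₂ = √(M_X/M_Cl₂).
150/282 = 0.5319 = √(M_X/70.90)
M_X = 70.90 × 0.5319² = 70.90 × 0.2829 = 20.06 g/mol

20.06 g/mol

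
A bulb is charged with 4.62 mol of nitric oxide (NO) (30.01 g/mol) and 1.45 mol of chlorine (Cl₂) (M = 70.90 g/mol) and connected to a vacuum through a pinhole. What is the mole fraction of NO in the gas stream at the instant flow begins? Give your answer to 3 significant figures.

0.830

The effusion rate of species i is ∝ p_i/√M_i ∝ n_i/√M_i.
x_NO(eff) = (n_NO/√M_NO) / (n_NO/√M_NO + n_Cl₂/√M_Cl₂)
= (4.62/√30.01) / (4.62/√30.01 + 1.45/√70.90) = 0.8434/(0.8434 + 0.1722) = 0.830.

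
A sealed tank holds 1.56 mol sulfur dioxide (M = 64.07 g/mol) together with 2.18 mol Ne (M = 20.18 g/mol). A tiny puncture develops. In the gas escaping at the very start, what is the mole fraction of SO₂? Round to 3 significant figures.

Effusion rate of each component ∝ n_i/√M_i (partial pressure × 1/√M).
x_SO₂(eff) = (n_SO₂/√M_SO₂) / (n_SO₂/√M_SO₂ + n_Ne/√M_Ne)
= (1.56/√64.07) / (1.56/√64.07 + 2.18/√20.18) = 0.1949/(0.1949 + 0.4853) = 0.287.

0.287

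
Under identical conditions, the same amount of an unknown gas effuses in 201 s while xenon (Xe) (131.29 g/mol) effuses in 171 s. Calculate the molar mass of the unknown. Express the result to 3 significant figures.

Graham's law gives t_X/t_Xe = √(M_X/M_Xe).
201/171 = 1.175 = √(M_X/131.29)
M_X = 131.29 × 1.175² = 131.29 × 1.382 = 181 g/mol

181 g/mol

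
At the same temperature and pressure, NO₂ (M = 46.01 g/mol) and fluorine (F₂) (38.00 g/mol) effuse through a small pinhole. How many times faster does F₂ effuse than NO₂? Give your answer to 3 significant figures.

1.10

From Graham's law, rate_F₂/rate_NO₂ = √(M_NO₂/M_F₂) = √(46.01/38.00) = √1.211 = 1.10.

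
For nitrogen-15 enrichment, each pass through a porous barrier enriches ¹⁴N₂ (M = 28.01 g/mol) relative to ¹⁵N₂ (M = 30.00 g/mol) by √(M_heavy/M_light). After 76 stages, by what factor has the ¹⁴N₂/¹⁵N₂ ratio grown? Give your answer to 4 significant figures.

13.57

The single-stage factor is √(M_heavy/M_light), so 76 stages give [√(30.00/28.01)]^76 = (30.00/28.01)^(76/2).
= 1.07105^38 = 13.57.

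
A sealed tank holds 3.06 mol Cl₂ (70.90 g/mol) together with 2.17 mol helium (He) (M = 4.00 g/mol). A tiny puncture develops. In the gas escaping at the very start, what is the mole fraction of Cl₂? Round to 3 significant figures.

0.251

Effusion rate of each component ∝ n_i/√M_i (partial pressure × 1/√M).
x_Cl₂(eff) = (n_Cl₂/√M_Cl₂) / (n_Cl₂/√M_Cl₂ + n_He/√M_He)
= (3.06/√70.90) / (3.06/√70.90 + 2.17/√4.00) = 0.3634/(0.3634 + 1.085) = 0.251.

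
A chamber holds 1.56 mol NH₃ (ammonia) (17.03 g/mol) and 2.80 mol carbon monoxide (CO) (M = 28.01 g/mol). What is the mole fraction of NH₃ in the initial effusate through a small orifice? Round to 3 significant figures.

0.417

Rate_i ∝ x_i/√M_i (Graham's law weighted by mole fraction), so the effusate composition follows n_i/√M_i.
x_NH₃(eff) = (n_NH₃/√M_NH₃) / (n_NH₃/√M_NH₃ + n_CO/√M_CO)
= (1.56/√17.03) / (1.56/√17.03 + 2.80/√28.01) = 0.3780/(0.3780 + 0.5291) = 0.417.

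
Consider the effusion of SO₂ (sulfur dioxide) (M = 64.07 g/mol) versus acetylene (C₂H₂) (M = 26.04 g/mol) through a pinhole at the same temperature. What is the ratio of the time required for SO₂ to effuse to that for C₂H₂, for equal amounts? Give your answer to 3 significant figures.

1.57

By Graham's law, t_SO₂/t_C₂H₂ = √(M_SO₂/M_C₂H₂) = √(64.07/26.04) = √2.460 = 1.57.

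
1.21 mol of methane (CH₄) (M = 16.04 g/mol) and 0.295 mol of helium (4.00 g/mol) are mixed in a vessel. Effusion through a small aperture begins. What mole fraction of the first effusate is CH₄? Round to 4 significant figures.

Effusion rate of each component ∝ n_i/√M_i (partial pressure × 1/√M).
x_CH₄(eff) = (n_CH₄/√M_CH₄) / (n_CH₄/√M_CH₄ + n_He/√M_He)
= (1.21/√16.04) / (1.21/√16.04 + 0.295/√4.00) = 0.3021/(0.3021 + 0.1475) = 0.6719.

0.6719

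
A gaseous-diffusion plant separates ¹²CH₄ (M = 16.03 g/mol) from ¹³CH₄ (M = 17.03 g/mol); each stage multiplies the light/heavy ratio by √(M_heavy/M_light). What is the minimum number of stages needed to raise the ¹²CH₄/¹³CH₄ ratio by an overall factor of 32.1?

Single-stage factor α = √(17.03/16.03), so ln α = ½ ln(1.06238) = 0.03026.
Need α^N ≥ 32.1 ⇒ N ≥ ln(32.1) / ln α = 3.469 / 0.03026 = 114.65.
So at least 115 stages are needed.

115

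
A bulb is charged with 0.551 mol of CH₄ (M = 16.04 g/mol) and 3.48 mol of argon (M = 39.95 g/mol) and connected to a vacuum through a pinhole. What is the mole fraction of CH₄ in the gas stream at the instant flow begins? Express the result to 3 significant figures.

0.200

Rate_i ∝ x_i/√M_i (Graham's law weighted by mole fraction), so the effusate composition follows n_i/√M_i.
x_CH₄(eff) = (n_CH₄/√M_CH₄) / (n_CH₄/√M_CH₄ + n_Ar/√M_Ar)
= (0.551/√16.04) / (0.551/√16.04 + 3.48/√39.95) = 0.1376/(0.1376 + 0.5506) = 0.200.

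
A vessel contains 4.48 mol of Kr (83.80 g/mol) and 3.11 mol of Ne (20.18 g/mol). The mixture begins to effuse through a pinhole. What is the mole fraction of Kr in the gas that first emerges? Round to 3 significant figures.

0.414

The effusion rate of species i is ∝ p_i/√M_i ∝ n_i/√M_i.
So x_Kr in the escaping gas = (n_Kr/√M_Kr) / Σ(n_i/√M_i)
= (4.48/√83.80) / (4.48/√83.80 + 3.11/√20.18) = 0.4894/(0.4894 + 0.6923) = 0.414.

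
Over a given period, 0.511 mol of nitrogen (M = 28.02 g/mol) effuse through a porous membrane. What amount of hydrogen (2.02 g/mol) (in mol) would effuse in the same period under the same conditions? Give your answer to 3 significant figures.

From Graham's law, rate_H₂/rate_N₂ = √(M_N₂/M_H₂) = √(28.02/2.02) = √13.87 = 3.724.
So the amount for H₂ is 0.511 × 3.724 = 1.90 mol.

1.90 mol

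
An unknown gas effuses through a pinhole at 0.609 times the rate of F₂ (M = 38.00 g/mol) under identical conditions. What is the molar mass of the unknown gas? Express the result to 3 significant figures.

From Graham's law, rate_X/rate_F₂ = √(M_F₂/M_X).
0.609 = √(38.00/M_X)
M_X = 38.00 / 0.609² = 38.00 / 0.3709 = 102 g/mol

102 g/mol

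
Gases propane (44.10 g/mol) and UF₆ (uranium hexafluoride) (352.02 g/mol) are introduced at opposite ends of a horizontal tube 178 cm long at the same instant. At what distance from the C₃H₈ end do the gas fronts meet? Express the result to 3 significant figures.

131 cm

Graham's law gives d_C₃H₈/d_UF₆ = rate_C₃H₈/rate_UF₆ = √(M_UF₆/M_C₃H₈) = √(352.02/44.10) = 2.825.
With d_C₃H₈ + d_UF₆ = 178 cm, d_UF₆ = 178/(1 + 2.825) = 46.53 cm.
d_C₃H₈ = 178 − 46.53 = 131 cm.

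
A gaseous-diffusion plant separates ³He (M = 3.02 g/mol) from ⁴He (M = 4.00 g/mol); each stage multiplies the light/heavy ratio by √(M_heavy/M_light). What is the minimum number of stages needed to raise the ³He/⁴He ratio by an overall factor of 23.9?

23

Per stage α = (4.00/3.02)^(1/2) = 1.32450^0.5, giving ln α = 0.1405.
Need α^N ≥ 23.9 ⇒ N ≥ ln(23.9) / ln α = 3.174 / 0.1405 = 22.59.
Rounding up, N = 23 stages.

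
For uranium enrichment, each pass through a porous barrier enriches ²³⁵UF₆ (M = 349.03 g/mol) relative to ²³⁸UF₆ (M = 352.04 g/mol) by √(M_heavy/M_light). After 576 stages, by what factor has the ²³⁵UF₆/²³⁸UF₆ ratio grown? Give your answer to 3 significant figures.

11.9

Overall factor = α^576 with α = √(352.04/349.03), i.e. (352.04/349.03)^(576/2).
= 1.00862^288 = 11.9.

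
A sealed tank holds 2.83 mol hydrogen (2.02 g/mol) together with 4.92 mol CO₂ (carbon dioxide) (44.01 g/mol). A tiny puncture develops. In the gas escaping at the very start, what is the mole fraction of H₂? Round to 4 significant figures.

Effusion rate of each component ∝ n_i/√M_i (partial pressure × 1/√M).
Mole fraction of H₂ in the effusate = (n_H₂/√M_H₂) / (n_H₂/√M_H₂ + n_CO₂/√M_CO₂)
= (2.83/√2.02) / (2.83/√2.02 + 4.92/√44.01) = 1.991/(1.991 + 0.7416) = 0.7286.

0.7286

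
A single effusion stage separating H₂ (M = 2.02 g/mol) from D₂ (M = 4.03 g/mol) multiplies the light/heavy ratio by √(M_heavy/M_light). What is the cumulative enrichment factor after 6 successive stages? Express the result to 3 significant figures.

After 6 stages the ratio has grown by (√(4.03/2.02))^6 = (4.03/2.02)^(6/2).
= 1.99505^3 = 7.94.

7.94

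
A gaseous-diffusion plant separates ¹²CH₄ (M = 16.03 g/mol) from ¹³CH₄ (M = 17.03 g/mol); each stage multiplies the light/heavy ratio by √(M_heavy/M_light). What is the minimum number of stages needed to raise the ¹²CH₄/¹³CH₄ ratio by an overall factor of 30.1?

113

With α = √(17.03/16.03) per stage, ln α = ½ ln(1.06238) = 0.03026.
Need α^N ≥ 30.1 ⇒ N ≥ ln(30.1) / ln α = 3.405 / 0.03026 = 112.52.
Minimum whole number of stages: N = 113.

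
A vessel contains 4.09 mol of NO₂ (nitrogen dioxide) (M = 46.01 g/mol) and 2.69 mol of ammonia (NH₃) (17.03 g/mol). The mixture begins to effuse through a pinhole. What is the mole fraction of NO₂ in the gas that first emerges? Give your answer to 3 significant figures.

The effusion rate of species i is ∝ p_i/√M_i ∝ n_i/√M_i.
Mole fraction of NO₂ in the effusate = (n_NO₂/√M_NO₂) / (n_NO₂/√M_NO₂ + n_NH₃/√M_NH₃)
= (4.09/√46.01) / (4.09/√46.01 + 2.69/√17.03) = 0.6030/(0.6030 + 0.6518) = 0.481.

0.481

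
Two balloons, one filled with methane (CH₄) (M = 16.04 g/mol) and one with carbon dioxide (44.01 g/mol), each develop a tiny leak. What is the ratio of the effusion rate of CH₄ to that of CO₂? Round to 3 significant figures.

1.66

Since effusion rate ∝ 1/√M, rate_CH₄/rate_CO₂ = √(M_CO₂/M_CH₄) = √(44.01/16.04) = √2.744 = 1.66.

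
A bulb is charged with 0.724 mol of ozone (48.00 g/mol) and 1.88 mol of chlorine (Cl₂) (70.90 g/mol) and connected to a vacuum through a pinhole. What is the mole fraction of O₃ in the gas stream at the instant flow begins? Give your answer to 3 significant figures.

0.319

Effusion rate of each component ∝ n_i/√M_i (partial pressure × 1/√M).
Mole fraction of O₃ in the effusate = (n_O₃/√M_O₃) / (n_O₃/√M_O₃ + n_Cl₂/√M_Cl₂)
= (0.724/√48.00) / (0.724/√48.00 + 1.88/√70.90) = 0.1045/(0.1045 + 0.2233) = 0.319.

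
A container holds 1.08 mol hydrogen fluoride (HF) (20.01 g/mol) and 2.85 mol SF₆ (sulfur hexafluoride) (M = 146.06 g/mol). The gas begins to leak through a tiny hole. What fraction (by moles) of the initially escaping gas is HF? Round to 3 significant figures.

Rate_i ∝ x_i/√M_i (Graham's law weighted by mole fraction), so the effusate composition follows n_i/√M_i.
x_HF(eff) = (n_HF/√M_HF) / (n_HF/√M_HF + n_SF₆/√M_SF₆)
= (1.08/√20.01) / (1.08/√20.01 + 2.85/√146.06) = 0.2414/(0.2414 + 0.2358) = 0.506.

0.506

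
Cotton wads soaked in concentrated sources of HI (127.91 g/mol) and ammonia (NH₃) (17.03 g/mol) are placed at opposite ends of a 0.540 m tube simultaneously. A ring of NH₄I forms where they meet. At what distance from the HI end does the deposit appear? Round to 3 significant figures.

0.144 m

The fronts meet when d_HI + d_NH₃ = L with d_HI/d_NH₃ = √(M_NH₃/M_HI) (Graham's law). Here √(M_NH₃/M_HI) = √(17.03/127.91) = 0.3649.
With d_HI + d_NH₃ = 0.540 m, d_NH₃ = 0.540/(1 + 0.3649) = 0.3956 m.
d_HI = 0.540 − 0.3956 = 0.144 m.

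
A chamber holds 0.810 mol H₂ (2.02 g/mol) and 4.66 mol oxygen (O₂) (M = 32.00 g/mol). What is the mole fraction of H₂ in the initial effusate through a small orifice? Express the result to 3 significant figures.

Effusion rate of each component ∝ n_i/√M_i (partial pressure × 1/√M).
Mole fraction of H₂ in the effusate = (n_H₂/√M_H₂) / (n_H₂/√M_H₂ + n_O₂/√M_O₂)
= (0.810/√2.02) / (0.810/√2.02 + 4.66/√32.00) = 0.5699/(0.5699 + 0.8238) = 0.409.

0.409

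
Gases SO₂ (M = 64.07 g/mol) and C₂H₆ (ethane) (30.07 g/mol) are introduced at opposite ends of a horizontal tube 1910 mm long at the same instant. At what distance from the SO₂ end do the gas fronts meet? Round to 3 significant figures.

In equal time, each gas travels a distance ∝ its rate ∝ 1/√M, so d_SO₂/d_C₂H₆ = √(M_C₂H₆/M_SO₂) = √(30.07/64.07) = 0.6851.
With d_SO₂ + d_C₂H₆ = 1910 mm, d_C₂H₆ = 1910/(1 + 0.6851) = 1133 mm.
d_SO₂ = 1910 − 1133 = 777 mm.

777 mm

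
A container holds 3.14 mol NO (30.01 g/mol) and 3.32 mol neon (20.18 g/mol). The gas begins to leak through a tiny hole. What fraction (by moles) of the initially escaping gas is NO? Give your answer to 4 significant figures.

0.4368

Effusion rate of each component ∝ n_i/√M_i (partial pressure × 1/√M).
So x_NO in the escaping gas = (n_NO/√M_NO) / Σ(n_i/√M_i)
= (3.14/√30.01) / (3.14/√30.01 + 3.32/√20.18) = 0.5732/(0.5732 + 0.7391) = 0.4368.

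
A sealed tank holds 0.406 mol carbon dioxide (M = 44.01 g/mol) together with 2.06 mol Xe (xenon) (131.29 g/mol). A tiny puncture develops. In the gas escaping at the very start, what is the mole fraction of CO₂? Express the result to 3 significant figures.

0.254

The effusion rate of species i is ∝ p_i/√M_i ∝ n_i/√M_i.
Mole fraction of CO₂ in the effusate = (n_CO₂/√M_CO₂) / (n_CO₂/√M_CO₂ + n_Xe/√M_Xe)
= (0.406/√44.01) / (0.406/√44.01 + 2.06/√131.29) = 0.06120/(0.06120 + 0.1798) = 0.254.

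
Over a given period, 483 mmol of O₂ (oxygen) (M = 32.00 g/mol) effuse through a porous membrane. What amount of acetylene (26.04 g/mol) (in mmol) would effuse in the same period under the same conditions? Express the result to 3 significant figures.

535 mmol

From Graham's law, rate_C₂H₂/rate_O₂ = √(M_O₂/M_C₂H₂) = √(32.00/26.04) = √1.229 = 1.109.
So the amount for C₂H₂ is 483 × 1.109 = 535 mmol.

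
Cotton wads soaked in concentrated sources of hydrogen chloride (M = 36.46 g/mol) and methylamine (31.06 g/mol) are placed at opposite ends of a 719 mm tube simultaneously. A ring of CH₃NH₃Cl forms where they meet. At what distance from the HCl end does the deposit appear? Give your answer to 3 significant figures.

345 mm

Distances travelled in equal time are proportional to diffusion rates, so d_HCl/d_CH₃NH₂ = √(M_CH₃NH₂/M_HCl) = √(31.06/36.46) = 0.9230.
With d_HCl + d_CH₃NH₂ = 719 mm, d_CH₃NH₂ = 719/(1 + 0.9230) = 373.9 mm.
d_HCl = 719 − 373.9 = 345 mm.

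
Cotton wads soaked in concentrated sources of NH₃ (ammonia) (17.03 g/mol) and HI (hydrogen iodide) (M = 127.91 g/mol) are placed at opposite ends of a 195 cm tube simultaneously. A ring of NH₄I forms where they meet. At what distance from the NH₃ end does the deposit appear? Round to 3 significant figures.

143 cm

Graham's law gives d_NH₃/d_HI = rate_NH₃/rate_HI = √(M_HI/M_NH₃) = √(127.91/17.03) = 2.741.
With d_NH₃ + d_HI = 195 cm, d_HI = 195/(1 + 2.741) = 52.13 cm.
d_NH₃ = 195 − 52.13 = 143 cm.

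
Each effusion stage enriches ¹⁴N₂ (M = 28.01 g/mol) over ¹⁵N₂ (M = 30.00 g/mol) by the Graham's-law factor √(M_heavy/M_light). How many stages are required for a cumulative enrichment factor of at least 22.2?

Per stage α = (30.00/28.01)^(1/2) = 1.07105^0.5, giving ln α = 0.03432.
Need α^N ≥ 22.2 ⇒ N ≥ ln(22.2) / ln α = 3.100 / 0.03432 = 90.33.
Minimum whole number of stages: N = 91.

91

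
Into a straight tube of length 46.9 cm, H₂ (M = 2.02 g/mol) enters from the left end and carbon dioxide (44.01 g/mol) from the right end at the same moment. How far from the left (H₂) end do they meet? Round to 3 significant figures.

The fronts meet when d_H₂ + d_CO₂ = L with d_H₂/d_CO₂ = √(M_CO₂/M_H₂) (Graham's law). Here √(M_CO₂/M_H₂) = √(44.01/2.02) = 4.668.
With d_H₂ + d_CO₂ = 46.9 cm, d_CO₂ = 46.9/(1 + 4.668) = 8.275 cm.
d_H₂ = 46.9 − 8.275 = 38.6 cm.

38.6 cm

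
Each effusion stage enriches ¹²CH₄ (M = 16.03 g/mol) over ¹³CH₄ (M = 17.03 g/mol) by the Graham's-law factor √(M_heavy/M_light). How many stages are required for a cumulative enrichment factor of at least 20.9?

Per stage α = (17.03/16.03)^(1/2) = 1.06238^0.5, giving ln α = 0.03026.
Need α^N ≥ 20.9 ⇒ N ≥ ln(20.9) / ln α = 3.040 / 0.03026 = 100.46.
So at least 101 stages are needed.

101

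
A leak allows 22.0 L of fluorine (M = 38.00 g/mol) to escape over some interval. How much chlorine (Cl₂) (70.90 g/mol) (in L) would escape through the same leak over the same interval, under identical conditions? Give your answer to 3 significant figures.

16.1 L

Since effusion rate ∝ 1/√M, rate_Cl₂/rate_F₂ = √(M_F₂/M_Cl₂) = √(38.00/70.90) = √0.5360 = 0.7321.
So the volume for Cl₂ is 22.0 × 0.7321 = 16.1 L.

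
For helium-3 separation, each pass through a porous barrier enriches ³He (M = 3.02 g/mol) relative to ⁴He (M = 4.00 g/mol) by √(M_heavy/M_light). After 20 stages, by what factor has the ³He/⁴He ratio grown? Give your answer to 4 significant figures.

The single-stage factor is √(M_heavy/M_light), so 20 stages give [√(4.00/3.02)]^20 = (4.00/3.02)^(20/2).
= 1.32450^10 = 16.62.

16.62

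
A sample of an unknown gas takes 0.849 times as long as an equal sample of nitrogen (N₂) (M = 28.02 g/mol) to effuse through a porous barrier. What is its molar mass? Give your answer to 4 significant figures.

From Graham's law, t_X/t_N₂ = √(M_X/M_N₂).
0.849 = √(M_X/28.02)
M_X = 28.02 × 0.849² = 28.02 × 0.7208 = 20.20 g/mol

20.20 g/mol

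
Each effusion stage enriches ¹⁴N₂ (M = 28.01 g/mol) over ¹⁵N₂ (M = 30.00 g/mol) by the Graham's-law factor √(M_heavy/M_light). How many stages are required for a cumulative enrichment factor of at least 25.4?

95

With α = √(30.00/28.01) per stage, ln α = ½ ln(1.07105) = 0.03432.
Need α^N ≥ 25.4 ⇒ N ≥ ln(25.4) / ln α = 3.235 / 0.03432 = 94.26.
Minimum whole number of stages: N = 95.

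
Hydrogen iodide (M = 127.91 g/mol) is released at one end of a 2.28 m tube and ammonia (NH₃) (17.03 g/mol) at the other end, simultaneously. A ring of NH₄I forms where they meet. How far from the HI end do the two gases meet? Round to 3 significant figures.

0.610 m

Distances travelled in equal time are proportional to diffusion rates, so d_HI/d_NH₃ = √(M_NH₃/M_HI) = √(17.03/127.91) = 0.3649.
With d_HI + d_NH₃ = 2.28 m, d_NH₃ = 2.28/(1 + 0.3649) = 1.670 m.
d_HI = 2.28 − 1.670 = 0.610 m.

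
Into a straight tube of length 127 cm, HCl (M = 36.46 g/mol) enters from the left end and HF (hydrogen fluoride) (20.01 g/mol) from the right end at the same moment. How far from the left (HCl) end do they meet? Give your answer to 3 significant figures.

Distances travelled in equal time are proportional to diffusion rates, so d_HCl/d_HF = √(M_HF/M_HCl) = √(20.01/36.46) = 0.7408.
With d_HCl + d_HF = 127 cm, d_HF = 127/(1 + 0.7408) = 72.95 cm.
d_HCl = 127 − 72.95 = 54.0 cm.

54.0 cm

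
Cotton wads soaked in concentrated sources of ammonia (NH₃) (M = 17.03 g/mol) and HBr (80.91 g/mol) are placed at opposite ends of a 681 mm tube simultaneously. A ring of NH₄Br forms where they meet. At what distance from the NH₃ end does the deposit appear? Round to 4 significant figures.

466.8 mm

The fronts meet when d_NH₃ + d_HBr = L with d_NH₃/d_HBr = √(M_HBr/M_NH₃) (Graham's law). Here √(M_HBr/M_NH₃) = √(80.91/17.03) = 2.180.
With d_NH₃ + d_HBr = 681 mm, d_HBr = 681/(1 + 2.180) = 214.2 mm.
d_NH₃ = 681 − 214.2 = 466.8 mm.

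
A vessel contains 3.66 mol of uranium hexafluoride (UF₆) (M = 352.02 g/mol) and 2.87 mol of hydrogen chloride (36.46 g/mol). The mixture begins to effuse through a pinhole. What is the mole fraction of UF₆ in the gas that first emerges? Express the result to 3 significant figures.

Each component's effusion rate ∝ (its partial pressure)·(1/√M) ∝ n_i/√M_i.
Mole fraction of UF₆ in the effusate = (n_UF₆/√M_UF₆) / (n_UF₆/√M_UF₆ + n_HCl/√M_HCl)
= (3.66/√352.02) / (3.66/√352.02 + 2.87/√36.46) = 0.1951/(0.1951 + 0.4753) = 0.291.

0.291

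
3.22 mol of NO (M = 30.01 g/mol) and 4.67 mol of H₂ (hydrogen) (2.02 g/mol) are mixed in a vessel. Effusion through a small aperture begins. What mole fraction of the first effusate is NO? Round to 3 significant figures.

0.152

Effusion rate of each component ∝ n_i/√M_i (partial pressure × 1/√M).
So x_NO in the escaping gas = (n_NO/√M_NO) / Σ(n_i/√M_i)
= (3.22/√30.01) / (3.22/√30.01 + 4.67/√2.02) = 0.5878/(0.5878 + 3.286) = 0.152.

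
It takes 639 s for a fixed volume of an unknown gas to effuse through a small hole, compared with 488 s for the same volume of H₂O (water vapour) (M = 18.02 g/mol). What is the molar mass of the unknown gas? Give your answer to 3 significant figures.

30.9 g/mol

Graham's law gives t_X/t_H₂O = √(M_X/M_H₂O).
639/488 = 1.309 = √(M_X/18.02)
M_X = 18.02 × 1.309² = 18.02 × 1.715 = 30.9 g/mol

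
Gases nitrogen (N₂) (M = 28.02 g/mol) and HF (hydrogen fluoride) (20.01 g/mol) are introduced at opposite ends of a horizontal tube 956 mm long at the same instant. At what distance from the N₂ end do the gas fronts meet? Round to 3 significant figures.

Graham's law gives d_N₂/d_HF = rate_N₂/rate_HF = √(M_HF/M_N₂) = √(20.01/28.02) = 0.8451.
With d_N₂ + d_HF = 956 mm, d_HF = 956/(1 + 0.8451) = 518.1 mm.
d_N₂ = 956 − 518.1 = 438 mm.

438 mm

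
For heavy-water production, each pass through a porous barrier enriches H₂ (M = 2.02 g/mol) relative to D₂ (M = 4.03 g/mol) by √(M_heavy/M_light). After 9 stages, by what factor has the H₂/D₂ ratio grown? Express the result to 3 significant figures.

Overall factor = α^9 with α = √(4.03/2.02), i.e. (4.03/2.02)^(9/2).
= 1.99505^(9/2) = 22.4.

22.4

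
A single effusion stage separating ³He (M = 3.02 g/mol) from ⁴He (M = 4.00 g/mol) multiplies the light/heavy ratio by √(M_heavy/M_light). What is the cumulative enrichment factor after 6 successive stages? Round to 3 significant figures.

Overall factor = α^6 with α = √(4.00/3.02), i.e. (4.00/3.02)^(6/2).
= 1.32450^3 = 2.32.

2.32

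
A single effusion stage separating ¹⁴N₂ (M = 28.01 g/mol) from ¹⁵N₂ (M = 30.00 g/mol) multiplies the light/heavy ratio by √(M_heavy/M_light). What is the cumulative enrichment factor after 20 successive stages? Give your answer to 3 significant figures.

1.99

Overall factor = α^20 with α = √(30.00/28.01), i.e. (30.00/28.01)^(20/2).
= 1.07105^10 = 1.99.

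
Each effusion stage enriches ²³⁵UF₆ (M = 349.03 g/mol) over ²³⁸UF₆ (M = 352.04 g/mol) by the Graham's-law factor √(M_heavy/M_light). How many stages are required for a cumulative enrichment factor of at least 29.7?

790

With α = √(352.04/349.03) per stage, ln α = ½ ln(1.00862) = 0.004293.
Need α^N ≥ 29.7 ⇒ N ≥ ln(29.7) / ln α = 3.391 / 0.004293 = 789.84.
So at least 790 stages are needed.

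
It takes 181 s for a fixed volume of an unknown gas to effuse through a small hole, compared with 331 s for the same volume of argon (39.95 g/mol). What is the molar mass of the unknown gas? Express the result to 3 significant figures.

Graham's law gives t_X/t_Ar = √(M_X/M_Ar).
181/331 = 0.5468 = √(M_X/39.95)
M_X = 39.95 × 0.5468² = 39.95 × 0.2990 = 11.9 g/mol

11.9 g/mol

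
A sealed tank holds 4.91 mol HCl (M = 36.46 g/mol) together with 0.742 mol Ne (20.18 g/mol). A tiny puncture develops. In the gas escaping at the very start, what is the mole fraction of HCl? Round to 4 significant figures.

0.8312

Effusion rate of each component ∝ n_i/√M_i (partial pressure × 1/√M).
x_HCl(eff) = (n_HCl/√M_HCl) / (n_HCl/√M_HCl + n_Ne/√M_Ne)
= (4.91/√36.46) / (4.91/√36.46 + 0.742/√20.18) = 0.8132/(0.8132 + 0.1652) = 0.8312.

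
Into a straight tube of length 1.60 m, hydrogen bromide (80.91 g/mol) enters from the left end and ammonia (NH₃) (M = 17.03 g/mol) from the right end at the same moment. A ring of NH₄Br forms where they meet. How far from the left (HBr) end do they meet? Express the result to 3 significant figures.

0.503 m

In equal time, each gas travels a distance ∝ its rate ∝ 1/√M, so d_HBr/d_NH₃ = √(M_NH₃/M_HBr) = √(17.03/80.91) = 0.4588.
With d_HBr + d_NH₃ = 1.60 m, d_NH₃ = 1.60/(1 + 0.4588) = 1.097 m.
d_HBr = 1.60 − 1.097 = 0.503 m.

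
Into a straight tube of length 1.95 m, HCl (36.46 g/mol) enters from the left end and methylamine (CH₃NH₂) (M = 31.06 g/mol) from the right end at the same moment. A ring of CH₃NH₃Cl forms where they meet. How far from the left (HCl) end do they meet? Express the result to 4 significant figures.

0.9359 m

Distances travelled in equal time are proportional to diffusion rates, so d_HCl/d_CH₃NH₂ = √(M_CH₃NH₂/M_HCl) = √(31.06/36.46) = 0.9230.
With d_HCl + d_CH₃NH₂ = 1.95 m, d_CH₃NH₂ = 1.95/(1 + 0.9230) = 1.014 m.
d_HCl = 1.95 − 1.014 = 0.9359 m.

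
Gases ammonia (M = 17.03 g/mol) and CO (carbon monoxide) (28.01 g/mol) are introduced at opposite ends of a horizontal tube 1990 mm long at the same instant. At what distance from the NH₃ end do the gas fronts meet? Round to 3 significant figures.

Distances travelled in equal time are proportional to diffusion rates, so d_NH₃/d_CO = √(M_CO/M_NH₃) = √(28.01/17.03) = 1.282.
With d_NH₃ + d_CO = 1990 mm, d_CO = 1990/(1 + 1.282) = 871.9 mm.
d_NH₃ = 1990 − 871.9 = 1120 mm.

1120 mm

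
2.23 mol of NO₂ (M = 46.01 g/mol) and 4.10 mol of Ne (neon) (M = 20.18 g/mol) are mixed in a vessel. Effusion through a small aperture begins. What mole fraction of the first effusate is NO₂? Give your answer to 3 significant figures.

0.265

Effusion rate of each component ∝ n_i/√M_i (partial pressure × 1/√M).
x_NO₂(eff) = (n_NO₂/√M_NO₂) / (n_NO₂/√M_NO₂ + n_Ne/√M_Ne)
= (2.23/√46.01) / (2.23/√46.01 + 4.10/√20.18) = 0.3288/(0.3288 + 0.9127) = 0.265.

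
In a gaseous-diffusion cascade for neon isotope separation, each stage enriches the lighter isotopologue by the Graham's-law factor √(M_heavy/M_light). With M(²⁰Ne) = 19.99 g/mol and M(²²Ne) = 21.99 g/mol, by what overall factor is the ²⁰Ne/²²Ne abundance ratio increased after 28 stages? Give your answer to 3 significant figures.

Each stage multiplies the ratio by α = √(21.99/19.99), so after 28 stages the overall factor is α^28 = (21.99/19.99)^(28/2).
= 1.10005^14 = 3.80.

3.80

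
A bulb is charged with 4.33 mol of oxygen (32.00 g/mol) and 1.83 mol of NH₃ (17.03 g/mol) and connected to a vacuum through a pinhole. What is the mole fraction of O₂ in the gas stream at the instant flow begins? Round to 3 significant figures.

Rate_i ∝ x_i/√M_i (Graham's law weighted by mole fraction), so the effusate composition follows n_i/√M_i.
x_O₂(eff) = (n_O₂/√M_O₂) / (n_O₂/√M_O₂ + n_NH₃/√M_NH₃)
= (4.33/√32.00) / (4.33/√32.00 + 1.83/√17.03) = 0.7654/(0.7654 + 0.4434) = 0.633.

0.633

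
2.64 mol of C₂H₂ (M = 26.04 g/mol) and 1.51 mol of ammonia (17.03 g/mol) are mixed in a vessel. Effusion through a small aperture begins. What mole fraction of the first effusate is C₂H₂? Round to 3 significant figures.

Effusion rate of each component ∝ n_i/√M_i (partial pressure × 1/√M).
Mole fraction of C₂H₂ in the effusate = (n_C₂H₂/√M_C₂H₂) / (n_C₂H₂/√M_C₂H₂ + n_NH₃/√M_NH₃)
= (2.64/√26.04) / (2.64/√26.04 + 1.51/√17.03) = 0.5173/(0.5173 + 0.3659) = 0.586.

0.586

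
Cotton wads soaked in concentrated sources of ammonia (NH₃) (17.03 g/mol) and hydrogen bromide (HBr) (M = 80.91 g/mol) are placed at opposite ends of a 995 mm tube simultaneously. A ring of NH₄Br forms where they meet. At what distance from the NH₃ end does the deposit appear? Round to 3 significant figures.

682 mm

Distances travelled in equal time are proportional to diffusion rates, so d_NH₃/d_HBr = √(M_HBr/M_NH₃) = √(80.91/17.03) = 2.180.
With d_NH₃ + d_HBr = 995 mm, d_HBr = 995/(1 + 2.180) = 312.9 mm.
d_NH₃ = 995 − 312.9 = 682 mm.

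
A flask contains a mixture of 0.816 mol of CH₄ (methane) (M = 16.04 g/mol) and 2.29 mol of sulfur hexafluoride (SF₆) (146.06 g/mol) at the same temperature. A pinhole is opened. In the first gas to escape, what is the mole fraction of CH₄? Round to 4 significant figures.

0.5181

Effusion rate of each component ∝ n_i/√M_i (partial pressure × 1/√M).
Mole fraction of CH₄ in the effusate = (n_CH₄/√M_CH₄) / (n_CH₄/√M_CH₄ + n_SF₆/√M_SF₆)
= (0.816/√16.04) / (0.816/√16.04 + 2.29/√146.06) = 0.2037/(0.2037 + 0.1895) = 0.5181.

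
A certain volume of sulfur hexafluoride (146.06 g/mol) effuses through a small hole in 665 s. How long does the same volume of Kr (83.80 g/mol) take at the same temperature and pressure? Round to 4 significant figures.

Graham's law gives t_Kr/t_SF₆ = √(M_Kr/M_SF₆) = √(83.80/146.06) = √0.5737 = 0.7575.
So the time for Kr is 665 × 0.7575 = 503.7 s.

503.7 s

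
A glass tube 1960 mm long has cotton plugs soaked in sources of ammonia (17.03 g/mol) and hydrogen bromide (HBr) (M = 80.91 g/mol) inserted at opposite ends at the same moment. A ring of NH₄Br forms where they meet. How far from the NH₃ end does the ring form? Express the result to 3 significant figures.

Distances travelled in equal time are proportional to diffusion rates, so d_NH₃/d_HBr = √(M_HBr/M_NH₃) = √(80.91/17.03) = 2.180.
With d_NH₃ + d_HBr = 1960 mm, d_HBr = 1960/(1 + 2.180) = 616.4 mm.
d_NH₃ = 1960 − 616.4 = 1340 mm.

1340 mm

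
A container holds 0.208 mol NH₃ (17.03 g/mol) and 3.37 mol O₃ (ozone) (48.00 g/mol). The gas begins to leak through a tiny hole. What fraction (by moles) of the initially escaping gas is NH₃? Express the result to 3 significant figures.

Effusion rate of each component ∝ n_i/√M_i (partial pressure × 1/√M).
Mole fraction of NH₃ in the effusate = (n_NH₃/√M_NH₃) / (n_NH₃/√M_NH₃ + n_O₃/√M_O₃)
= (0.208/√17.03) / (0.208/√17.03 + 3.37/√48.00) = 0.05040/(0.05040 + 0.4864) = 0.0939.

0.0939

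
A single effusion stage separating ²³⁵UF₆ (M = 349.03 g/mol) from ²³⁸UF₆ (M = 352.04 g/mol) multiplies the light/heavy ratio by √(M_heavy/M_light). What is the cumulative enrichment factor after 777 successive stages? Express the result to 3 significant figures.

28.1

The single-stage factor is √(M_heavy/M_light), so 777 stages give [√(352.04/349.03)]^777 = (352.04/349.03)^(777/2).
= 1.00862^(777/2) = 28.1.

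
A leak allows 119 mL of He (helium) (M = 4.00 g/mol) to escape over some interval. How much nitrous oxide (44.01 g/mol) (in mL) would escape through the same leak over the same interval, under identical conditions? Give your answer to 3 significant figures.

35.9 mL

By Graham's law, rate_N₂O/rate_He = √(M_He/M_N₂O) = √(4.00/44.01) = √0.09089 = 0.3015.
So the volume for N₂O is 119 × 0.3015 = 35.9 mL.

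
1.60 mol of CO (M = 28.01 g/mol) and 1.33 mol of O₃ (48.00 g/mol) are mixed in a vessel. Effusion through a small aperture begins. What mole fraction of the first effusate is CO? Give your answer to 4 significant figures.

0.6116

Effusion rate of each component ∝ n_i/√M_i (partial pressure × 1/√M).
Mole fraction of CO in the effusate = (n_CO/√M_CO) / (n_CO/√M_CO + n_O₃/√M_O₃)
= (1.60/√28.01) / (1.60/√28.01 + 1.33/√48.00) = 0.3023/(0.3023 + 0.1920) = 0.6116.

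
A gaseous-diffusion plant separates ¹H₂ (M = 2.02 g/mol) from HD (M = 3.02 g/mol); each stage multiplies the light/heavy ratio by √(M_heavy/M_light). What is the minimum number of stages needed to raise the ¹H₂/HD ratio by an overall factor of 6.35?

With α = √(3.02/2.02) per stage, ln α = ½ ln(1.49505) = 0.2011.
Need α^N ≥ 6.35 ⇒ N ≥ ln(6.35) / ln α = 1.848 / 0.2011 = 9.19.
So at least 10 stages are needed.

10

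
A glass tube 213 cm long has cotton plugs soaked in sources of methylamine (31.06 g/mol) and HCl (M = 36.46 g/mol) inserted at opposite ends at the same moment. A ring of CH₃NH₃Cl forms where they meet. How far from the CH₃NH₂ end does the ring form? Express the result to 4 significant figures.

In equal time, each gas travels a distance ∝ its rate ∝ 1/√M, so d_CH₃NH₂/d_HCl = √(M_HCl/M_CH₃NH₂) = √(36.46/31.06) = 1.083.
With d_CH₃NH₂ + d_HCl = 213 cm, d_HCl = 213/(1 + 1.083) = 102.2 cm.
d_CH₃NH₂ = 213 − 102.2 = 110.8 cm.

110.8 cm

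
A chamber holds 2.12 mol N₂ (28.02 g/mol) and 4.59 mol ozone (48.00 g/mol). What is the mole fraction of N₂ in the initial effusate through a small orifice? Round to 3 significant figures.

0.377

The effusion rate of species i is ∝ p_i/√M_i ∝ n_i/√M_i.
x_N₂(eff) = (n_N₂/√M_N₂) / (n_N₂/√M_N₂ + n_O₃/√M_O₃)
= (2.12/√28.02) / (2.12/√28.02 + 4.59/√48.00) = 0.4005/(0.4005 + 0.6625) = 0.377.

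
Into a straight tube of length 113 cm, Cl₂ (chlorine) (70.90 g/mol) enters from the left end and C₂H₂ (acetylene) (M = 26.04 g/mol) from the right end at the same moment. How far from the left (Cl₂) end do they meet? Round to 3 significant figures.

In equal time, each gas travels a distance ∝ its rate ∝ 1/√M, so d_Cl₂/d_C₂H₂ = √(M_C₂H₂/M_Cl₂) = √(26.04/70.90) = 0.6060.
With d_Cl₂ + d_C₂H₂ = 113 cm, d_C₂H₂ = 113/(1 + 0.6060) = 70.36 cm.
d_Cl₂ = 113 − 70.36 = 42.6 cm.

42.6 cm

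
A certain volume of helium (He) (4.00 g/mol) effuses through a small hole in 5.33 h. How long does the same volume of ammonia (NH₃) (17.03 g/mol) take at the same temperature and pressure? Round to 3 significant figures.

11.0 h

By Graham's law, t_NH₃/t_He = √(M_NH₃/M_He) = √(17.03/4.00) = √4.258 = 2.063.
So the time for NH₃ is 5.33 × 2.063 = 11.0 h.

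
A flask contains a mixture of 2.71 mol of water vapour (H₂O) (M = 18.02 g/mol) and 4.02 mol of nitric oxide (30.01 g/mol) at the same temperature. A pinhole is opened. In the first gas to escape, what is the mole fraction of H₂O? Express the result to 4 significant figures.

0.4652

The effusion rate of species i is ∝ p_i/√M_i ∝ n_i/√M_i.
So x_H₂O in the escaping gas = (n_H₂O/√M_H₂O) / Σ(n_i/√M_i)
= (2.71/√18.02) / (2.71/√18.02 + 4.02/√30.01) = 0.6384/(0.6384 + 0.7338) = 0.4652.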